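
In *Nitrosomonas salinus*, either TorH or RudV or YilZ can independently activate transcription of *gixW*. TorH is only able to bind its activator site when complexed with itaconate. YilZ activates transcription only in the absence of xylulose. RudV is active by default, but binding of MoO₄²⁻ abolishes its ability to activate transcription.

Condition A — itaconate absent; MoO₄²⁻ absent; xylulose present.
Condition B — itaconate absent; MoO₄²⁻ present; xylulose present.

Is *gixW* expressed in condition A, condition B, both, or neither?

Condition A:
Itaconate is absent, so TorH is inactive.
MoO₄²⁻ is absent, so RudV is active.
Xylulose is present, so YilZ is inactive.
Activator RudV is present, so *gixW* is transcribed.
→ *gixW* is ON in A.
Condition B:
Itaconate is absent, so TorH is inactive.
MoO₄²⁻ is present, so RudV is inactive.
Xylulose is present, so YilZ is inactive.
No activator is available at the *gixW* promoter, so *gixW* is not transcribed.
→ *gixW* is OFF in B.

A only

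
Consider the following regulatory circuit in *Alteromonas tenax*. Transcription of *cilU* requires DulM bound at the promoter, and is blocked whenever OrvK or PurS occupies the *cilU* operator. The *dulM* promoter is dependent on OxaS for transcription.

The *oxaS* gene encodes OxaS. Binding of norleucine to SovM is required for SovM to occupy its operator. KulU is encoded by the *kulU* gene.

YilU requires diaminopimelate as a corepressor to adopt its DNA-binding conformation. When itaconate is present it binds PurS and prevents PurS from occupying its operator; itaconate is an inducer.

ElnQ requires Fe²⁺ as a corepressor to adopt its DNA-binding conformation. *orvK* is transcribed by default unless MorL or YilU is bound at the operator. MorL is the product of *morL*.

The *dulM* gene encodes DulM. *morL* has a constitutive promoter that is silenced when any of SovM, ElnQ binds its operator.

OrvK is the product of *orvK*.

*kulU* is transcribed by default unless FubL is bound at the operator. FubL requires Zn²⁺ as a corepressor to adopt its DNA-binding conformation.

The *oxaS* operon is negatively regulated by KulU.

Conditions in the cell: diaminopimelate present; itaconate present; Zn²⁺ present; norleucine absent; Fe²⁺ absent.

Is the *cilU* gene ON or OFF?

Zn²⁺ is present, so FubL is active.
With repressor FubL bound, *kulU* is not transcribed.
So KulU is not produced.
With no repressor bound, *oxaS* is transcribed.
So OxaS is produced and active.
No repressor is bound and OxaS is active, so *dulM* is transcribed.
So DulM is produced and active.
Norleucine is absent, so SovM is inactive.
Fe²⁺ is absent, so ElnQ is inactive.
With no repressor bound, *morL* is transcribed.
So MorL is produced and active.
Diaminopimelate is present, so YilU is active.
With repressor MorL bound, *orvK* is not transcribed.
So OrvK is not produced.
Itaconate is present, so PurS is inactive.
No repressor is bound and DulM is active, so *cilU* is transcribed.

ON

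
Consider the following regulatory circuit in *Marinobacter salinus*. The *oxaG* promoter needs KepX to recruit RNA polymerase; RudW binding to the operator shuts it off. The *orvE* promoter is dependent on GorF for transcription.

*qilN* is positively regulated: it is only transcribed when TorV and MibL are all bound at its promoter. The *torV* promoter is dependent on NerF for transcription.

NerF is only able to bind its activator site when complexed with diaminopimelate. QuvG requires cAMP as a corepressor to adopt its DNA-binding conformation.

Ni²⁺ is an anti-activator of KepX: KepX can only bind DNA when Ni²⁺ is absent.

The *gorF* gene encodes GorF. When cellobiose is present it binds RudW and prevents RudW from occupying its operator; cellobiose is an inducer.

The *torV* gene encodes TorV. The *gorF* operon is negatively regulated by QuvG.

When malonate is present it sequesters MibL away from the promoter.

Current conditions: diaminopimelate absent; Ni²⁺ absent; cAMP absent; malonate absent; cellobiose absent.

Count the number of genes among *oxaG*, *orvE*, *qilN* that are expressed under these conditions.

1

Cellobiose is absent, so RudW is active.
Ni²⁺ is absent, so KepX is active.
With repressor RudW bound, *oxaG* is not transcribed.
→ *oxaG* is OFF.
cAMP is absent, so QuvG is inactive.
With no repressor bound, *gorF* is transcribed.
So GorF is produced and active.
No repressor is bound and GorF is active, so *orvE* is transcribed.
→ *orvE* is ON.
Diaminopimelate is absent, so NerF is inactive.
Required activator NerF is absent, so *torV* is not transcribed.
So TorV is not produced.
Malonate is absent, so MibL is active.
Required activator TorV is absent, so *qilN* is not transcribed.
→ *qilN* is OFF.
1 of the 3 genes is transcribed.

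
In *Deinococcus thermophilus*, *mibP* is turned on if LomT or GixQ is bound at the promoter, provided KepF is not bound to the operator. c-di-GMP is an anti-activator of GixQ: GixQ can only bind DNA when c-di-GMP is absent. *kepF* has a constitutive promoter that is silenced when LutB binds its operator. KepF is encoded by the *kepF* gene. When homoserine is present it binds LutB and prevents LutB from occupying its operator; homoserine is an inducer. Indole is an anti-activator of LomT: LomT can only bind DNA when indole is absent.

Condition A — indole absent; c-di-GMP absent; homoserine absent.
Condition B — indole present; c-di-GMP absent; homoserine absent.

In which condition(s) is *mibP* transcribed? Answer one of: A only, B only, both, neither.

Condition A:
Indole is absent, so LomT is active.
c-di-GMP is absent, so GixQ is active.
Homoserine is absent, so LutB is active.
With repressor LutB bound, *kepF* is not transcribed.
So KepF is not produced.
Activator LomT is present, so *mibP* is transcribed.
→ *mibP* is ON in A.
Condition B:
Indole is present, so LomT is inactive.
c-di-GMP is absent, so GixQ is active.
Homoserine is absent, so LutB is active.
With repressor LutB bound, *kepF* is not transcribed.
So KepF is not produced.
Activator GixQ is present, so *mibP* is transcribed.
→ *mibP* is ON in B.

both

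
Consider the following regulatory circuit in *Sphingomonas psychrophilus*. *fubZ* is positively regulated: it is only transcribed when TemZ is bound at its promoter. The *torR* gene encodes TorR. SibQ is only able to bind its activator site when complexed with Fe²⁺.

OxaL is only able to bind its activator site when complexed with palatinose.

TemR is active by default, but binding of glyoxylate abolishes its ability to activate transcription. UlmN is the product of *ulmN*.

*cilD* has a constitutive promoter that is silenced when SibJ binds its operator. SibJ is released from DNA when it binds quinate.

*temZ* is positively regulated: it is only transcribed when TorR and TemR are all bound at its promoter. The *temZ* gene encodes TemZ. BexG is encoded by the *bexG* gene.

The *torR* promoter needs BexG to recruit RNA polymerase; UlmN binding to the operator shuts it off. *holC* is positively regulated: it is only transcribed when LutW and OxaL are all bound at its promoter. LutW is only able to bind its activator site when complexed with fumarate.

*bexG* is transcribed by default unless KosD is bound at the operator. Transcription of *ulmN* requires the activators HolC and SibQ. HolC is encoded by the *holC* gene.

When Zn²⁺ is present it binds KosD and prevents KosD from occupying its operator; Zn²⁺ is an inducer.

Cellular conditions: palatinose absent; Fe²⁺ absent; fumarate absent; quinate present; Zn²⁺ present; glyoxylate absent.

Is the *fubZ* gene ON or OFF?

ON

Fumarate is absent, so LutW is inactive.
Palatinose is absent, so OxaL is inactive.
Required activator LutW is absent, so *holC* is not transcribed.
So HolC is not produced.
Fe²⁺ is absent, so SibQ is inactive.
Required activator HolC is absent, so *ulmN* is not transcribed.
So UlmN is not produced.
Zn²⁺ is present, so KosD is inactive.
With no repressor bound, *bexG* is transcribed.
So BexG is produced and active.
No repressor is bound and BexG is active, so *torR* is transcribed.
So TorR is produced and active.
Glyoxylate is absent, so TemR is active.
No repressor is bound and TorR and TemR are active, so *temZ* is transcribed.
So TemZ is produced and active.
No repressor is bound and TemZ is active, so *fubZ* is transcribed.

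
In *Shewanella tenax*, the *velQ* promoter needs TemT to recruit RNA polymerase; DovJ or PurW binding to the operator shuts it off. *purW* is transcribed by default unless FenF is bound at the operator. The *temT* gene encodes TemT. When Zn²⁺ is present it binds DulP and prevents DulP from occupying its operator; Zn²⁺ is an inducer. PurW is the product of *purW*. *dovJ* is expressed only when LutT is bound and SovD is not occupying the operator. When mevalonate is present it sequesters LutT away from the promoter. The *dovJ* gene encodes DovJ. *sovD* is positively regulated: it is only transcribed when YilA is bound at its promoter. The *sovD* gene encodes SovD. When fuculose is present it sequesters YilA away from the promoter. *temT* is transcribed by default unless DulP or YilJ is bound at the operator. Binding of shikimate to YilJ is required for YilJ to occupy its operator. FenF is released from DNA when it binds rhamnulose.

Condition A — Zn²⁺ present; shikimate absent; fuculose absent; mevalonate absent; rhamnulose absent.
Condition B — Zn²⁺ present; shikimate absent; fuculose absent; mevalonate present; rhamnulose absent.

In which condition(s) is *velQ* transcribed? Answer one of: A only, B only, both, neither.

both

Condition A:
Zn²⁺ is present, so DulP is inactive.
Shikimate is absent, so YilJ is inactive.
With no repressor bound, *temT* is transcribed.
So TemT is produced and active.
Fuculose is absent, so YilA is active.
No repressor is bound and YilA is active, so *sovD* is transcribed.
So SovD is produced and active.
Mevalonate is absent, so LutT is active.
With repressor SovD bound, *dovJ* is not transcribed.
So DovJ is not produced.
Rhamnulose is absent, so FenF is active.
With repressor FenF bound, *purW* is not transcribed.
So PurW is not produced.
No repressor is bound and TemT is active, so *velQ* is transcribed.
→ *velQ* is ON in A.
Condition B:
Zn²⁺ is present, so DulP is inactive.
Shikimate is absent, so YilJ is inactive.
With no repressor bound, *temT* is transcribed.
So TemT is produced and active.
Fuculose is absent, so YilA is active.
No repressor is bound and YilA is active, so *sovD* is transcribed.
So SovD is produced and active.
Mevalonate is present, so LutT is inactive.
With repressor SovD bound, *dovJ* is not transcribed.
So DovJ is not produced.
Rhamnulose is absent, so FenF is active.
With repressor FenF bound, *purW* is not transcribed.
So PurW is not produced.
No repressor is bound and TemT is active, so *velQ* is transcribed.
→ *velQ* is ON in B.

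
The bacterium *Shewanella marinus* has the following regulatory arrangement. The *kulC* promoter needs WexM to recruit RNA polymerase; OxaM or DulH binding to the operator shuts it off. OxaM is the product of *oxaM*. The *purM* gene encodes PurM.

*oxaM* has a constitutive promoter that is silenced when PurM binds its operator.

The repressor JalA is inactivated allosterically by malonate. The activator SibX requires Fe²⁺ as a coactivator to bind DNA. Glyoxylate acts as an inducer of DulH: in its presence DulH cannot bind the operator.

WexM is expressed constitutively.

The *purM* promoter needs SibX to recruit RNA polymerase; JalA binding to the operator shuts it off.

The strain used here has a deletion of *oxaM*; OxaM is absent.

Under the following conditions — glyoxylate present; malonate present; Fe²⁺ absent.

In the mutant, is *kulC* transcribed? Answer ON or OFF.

OxaM is non-functional in this strain, so it has no effect.
Glyoxylate is present, so DulH is inactive.
WexM is produced constitutively and is active.
No repressor is bound and WexM is active, so *kulC* is transcribed.

ON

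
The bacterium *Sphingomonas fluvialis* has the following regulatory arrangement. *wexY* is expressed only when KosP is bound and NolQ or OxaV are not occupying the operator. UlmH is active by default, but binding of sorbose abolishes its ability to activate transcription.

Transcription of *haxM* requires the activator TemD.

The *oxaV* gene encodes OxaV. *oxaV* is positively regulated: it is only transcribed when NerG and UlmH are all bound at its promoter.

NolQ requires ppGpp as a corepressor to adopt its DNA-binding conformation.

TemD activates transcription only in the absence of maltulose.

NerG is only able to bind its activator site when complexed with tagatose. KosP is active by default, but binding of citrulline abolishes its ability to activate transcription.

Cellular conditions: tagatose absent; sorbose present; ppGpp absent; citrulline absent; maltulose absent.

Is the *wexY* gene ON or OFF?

ppGpp is absent, so NolQ is inactive.
Tagatose is absent, so NerG is inactive.
Sorbose is present, so UlmH is inactive.
Required activator NerG is absent, so *oxaV* is not transcribed.
So OxaV is not produced.
Citrulline is absent, so KosP is active.
No repressor is bound and KosP is active, so *wexY* is transcribed.

ON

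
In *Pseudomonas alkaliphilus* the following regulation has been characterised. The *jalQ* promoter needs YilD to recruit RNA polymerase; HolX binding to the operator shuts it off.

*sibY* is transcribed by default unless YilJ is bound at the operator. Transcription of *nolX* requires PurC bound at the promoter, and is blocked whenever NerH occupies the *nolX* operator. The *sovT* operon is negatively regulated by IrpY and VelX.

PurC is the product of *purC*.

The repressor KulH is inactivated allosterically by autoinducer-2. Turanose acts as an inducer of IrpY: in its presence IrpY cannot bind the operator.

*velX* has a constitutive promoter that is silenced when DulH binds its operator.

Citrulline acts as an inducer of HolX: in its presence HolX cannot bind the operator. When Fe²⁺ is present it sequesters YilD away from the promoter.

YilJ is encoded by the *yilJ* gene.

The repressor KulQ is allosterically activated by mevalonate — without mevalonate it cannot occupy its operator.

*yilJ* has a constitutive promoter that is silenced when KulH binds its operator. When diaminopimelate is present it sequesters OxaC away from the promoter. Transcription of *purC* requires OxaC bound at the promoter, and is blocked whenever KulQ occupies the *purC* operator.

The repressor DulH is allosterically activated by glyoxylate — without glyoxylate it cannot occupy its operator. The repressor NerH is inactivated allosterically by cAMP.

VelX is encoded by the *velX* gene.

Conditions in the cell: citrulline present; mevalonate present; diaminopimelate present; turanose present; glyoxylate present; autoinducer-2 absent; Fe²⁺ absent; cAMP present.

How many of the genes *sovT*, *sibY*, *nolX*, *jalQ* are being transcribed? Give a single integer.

Turanose is present, so IrpY is inactive.
Glyoxylate is present, so DulH is active.
With repressor DulH bound, *velX* is not transcribed.
So VelX is not produced.
With no repressor bound, *sovT* is transcribed.
→ *sovT* is ON.
Autoinducer-2 is absent, so KulH is active.
With repressor KulH bound, *yilJ* is not transcribed.
So YilJ is not produced.
With no repressor bound, *sibY* is transcribed.
→ *sibY* is ON.
Diaminopimelate is present, so OxaC is inactive.
Mevalonate is present, so KulQ is active.
With repressor KulQ bound, *purC* is not transcribed.
So PurC is not produced.
cAMP is present, so NerH is inactive.
Required activator PurC is absent, so *nolX* is not transcribed.
→ *nolX* is OFF.
Citrulline is present, so HolX is inactive.
Fe²⁺ is absent, so YilD is active.
No repressor is bound and YilD is active, so *jalQ* is transcribed.
→ *jalQ* is ON.
3 of the 4 genes are transcribed.

3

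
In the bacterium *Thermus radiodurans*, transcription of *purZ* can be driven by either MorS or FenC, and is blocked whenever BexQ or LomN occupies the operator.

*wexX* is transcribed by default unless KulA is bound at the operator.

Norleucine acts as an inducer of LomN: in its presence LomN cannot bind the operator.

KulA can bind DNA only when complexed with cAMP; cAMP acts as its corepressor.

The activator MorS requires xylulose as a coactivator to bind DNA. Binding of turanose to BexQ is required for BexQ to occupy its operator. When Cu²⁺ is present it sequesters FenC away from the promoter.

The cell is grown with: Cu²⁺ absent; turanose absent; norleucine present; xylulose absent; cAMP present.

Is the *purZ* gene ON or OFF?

ON

Xylulose is absent, so MorS is inactive.
Turanose is absent, so BexQ is inactive.
Norleucine is present, so LomN is inactive.
Cu²⁺ is absent, so FenC is active.
Activator FenC is present, so *purZ* is transcribed.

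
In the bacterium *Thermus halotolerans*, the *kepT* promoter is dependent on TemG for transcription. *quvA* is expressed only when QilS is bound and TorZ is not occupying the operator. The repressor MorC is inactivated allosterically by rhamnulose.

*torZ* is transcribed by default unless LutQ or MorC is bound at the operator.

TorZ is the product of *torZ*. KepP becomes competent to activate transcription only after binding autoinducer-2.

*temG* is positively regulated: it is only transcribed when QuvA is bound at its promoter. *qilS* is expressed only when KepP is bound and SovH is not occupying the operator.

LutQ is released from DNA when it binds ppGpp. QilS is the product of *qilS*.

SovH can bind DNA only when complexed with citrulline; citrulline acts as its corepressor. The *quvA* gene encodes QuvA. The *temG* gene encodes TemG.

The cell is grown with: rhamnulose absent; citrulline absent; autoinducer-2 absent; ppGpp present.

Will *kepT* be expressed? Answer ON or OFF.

OFF

ppGpp is present, so LutQ is inactive.
Rhamnulose is absent, so MorC is active.
With repressor MorC bound, *torZ* is not transcribed.
So TorZ is not produced.
Autoinducer-2 is absent, so KepP is inactive.
Citrulline is absent, so SovH is inactive.
Required activator KepP is absent, so *qilS* is not transcribed.
So QilS is not produced.
Required activator QilS is absent, so *quvA* is not transcribed.
So QuvA is not produced.
Required activator QuvA is absent, so *temG* is not transcribed.
So TemG is not produced.
Required activator TemG is absent, so *kepT* is not transcribed.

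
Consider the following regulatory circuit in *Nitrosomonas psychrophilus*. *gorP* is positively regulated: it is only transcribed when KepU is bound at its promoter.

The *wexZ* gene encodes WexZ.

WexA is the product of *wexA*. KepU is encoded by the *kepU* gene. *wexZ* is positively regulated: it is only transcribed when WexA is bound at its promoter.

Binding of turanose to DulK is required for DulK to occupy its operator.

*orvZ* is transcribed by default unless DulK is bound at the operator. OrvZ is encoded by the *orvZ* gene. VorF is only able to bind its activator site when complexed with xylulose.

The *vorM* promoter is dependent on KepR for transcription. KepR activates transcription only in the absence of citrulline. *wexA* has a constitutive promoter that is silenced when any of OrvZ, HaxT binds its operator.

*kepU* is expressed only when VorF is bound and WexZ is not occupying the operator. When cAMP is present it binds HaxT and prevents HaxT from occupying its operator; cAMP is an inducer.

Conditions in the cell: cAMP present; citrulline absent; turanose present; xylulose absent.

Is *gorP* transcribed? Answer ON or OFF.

OFF

Turanose is present, so DulK is active.
With repressor DulK bound, *orvZ* is not transcribed.
So OrvZ is not produced.
cAMP is present, so HaxT is inactive.
With no repressor bound, *wexA* is transcribed.
So WexA is produced and active.
No repressor is bound and WexA is active, so *wexZ* is transcribed.
So WexZ is produced and active.
Xylulose is absent, so VorF is inactive.
With repressor WexZ bound, *kepU* is not transcribed.
So KepU is not produced.
Required activator KepU is absent, so *gorP* is not transcribed.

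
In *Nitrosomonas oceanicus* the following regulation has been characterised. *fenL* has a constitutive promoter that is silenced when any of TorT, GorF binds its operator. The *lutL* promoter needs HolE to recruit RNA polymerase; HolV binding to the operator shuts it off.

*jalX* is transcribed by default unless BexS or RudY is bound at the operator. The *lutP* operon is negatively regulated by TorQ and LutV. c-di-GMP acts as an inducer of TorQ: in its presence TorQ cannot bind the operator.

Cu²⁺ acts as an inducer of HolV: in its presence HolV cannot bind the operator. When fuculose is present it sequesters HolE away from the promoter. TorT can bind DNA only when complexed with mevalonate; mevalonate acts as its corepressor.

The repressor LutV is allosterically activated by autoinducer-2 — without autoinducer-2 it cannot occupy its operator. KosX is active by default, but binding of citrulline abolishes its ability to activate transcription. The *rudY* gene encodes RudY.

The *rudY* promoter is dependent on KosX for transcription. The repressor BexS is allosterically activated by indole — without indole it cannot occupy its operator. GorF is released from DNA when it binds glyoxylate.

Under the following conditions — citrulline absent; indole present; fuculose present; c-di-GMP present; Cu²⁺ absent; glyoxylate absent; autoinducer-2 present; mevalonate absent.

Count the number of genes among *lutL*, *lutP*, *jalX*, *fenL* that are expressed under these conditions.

Fuculose is present, so HolE is inactive.
Cu²⁺ is absent, so HolV is active.
With repressor HolV bound, *lutL* is not transcribed.
→ *lutL* is OFF.
c-di-GMP is present, so TorQ is inactive.
Autoinducer-2 is present, so LutV is active.
With repressor LutV bound, *lutP* is not transcribed.
→ *lutP* is OFF.
Indole is present, so BexS is active.
Citrulline is absent, so KosX is active.
No repressor is bound and KosX is active, so *rudY* is transcribed.
So RudY is produced and active.
With repressor BexS bound, *jalX* is not transcribed.
→ *jalX* is OFF.
Mevalonate is absent, so TorT is inactive.
Glyoxylate is absent, so GorF is active.
With repressor GorF bound, *fenL* is not transcribed.
→ *fenL* is OFF.
0 of the 4 genes are transcribed.

0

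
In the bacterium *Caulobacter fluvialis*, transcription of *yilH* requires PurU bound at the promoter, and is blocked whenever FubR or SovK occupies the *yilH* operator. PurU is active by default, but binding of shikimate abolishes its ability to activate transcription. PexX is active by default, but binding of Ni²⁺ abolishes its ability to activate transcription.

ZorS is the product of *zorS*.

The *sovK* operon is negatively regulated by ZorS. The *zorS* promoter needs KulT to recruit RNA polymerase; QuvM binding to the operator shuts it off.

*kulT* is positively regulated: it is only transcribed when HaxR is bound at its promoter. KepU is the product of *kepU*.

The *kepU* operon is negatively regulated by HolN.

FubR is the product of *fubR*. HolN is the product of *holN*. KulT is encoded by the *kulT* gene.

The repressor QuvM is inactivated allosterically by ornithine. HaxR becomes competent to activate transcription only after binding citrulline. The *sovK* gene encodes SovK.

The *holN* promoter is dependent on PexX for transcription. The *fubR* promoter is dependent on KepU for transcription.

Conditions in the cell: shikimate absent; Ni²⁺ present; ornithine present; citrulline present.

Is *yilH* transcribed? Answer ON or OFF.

OFF

Ni²⁺ is present, so PexX is inactive.
Required activator PexX is absent, so *holN* is not transcribed.
So HolN is not produced.
With no repressor bound, *kepU* is transcribed.
So KepU is produced and active.
No repressor is bound and KepU is active, so *fubR* is transcribed.
So FubR is produced and active.
Shikimate is absent, so PurU is active.
Ornithine is present, so QuvM is inactive.
Citrulline is present, so HaxR is active.
No repressor is bound and HaxR is active, so *kulT* is transcribed.
So KulT is produced and active.
No repressor is bound and KulT is active, so *zorS* is transcribed.
So ZorS is produced and active.
With repressor ZorS bound, *sovK* is not transcribed.
So SovK is not produced.
With repressor FubR bound, *yilH* is not transcribed.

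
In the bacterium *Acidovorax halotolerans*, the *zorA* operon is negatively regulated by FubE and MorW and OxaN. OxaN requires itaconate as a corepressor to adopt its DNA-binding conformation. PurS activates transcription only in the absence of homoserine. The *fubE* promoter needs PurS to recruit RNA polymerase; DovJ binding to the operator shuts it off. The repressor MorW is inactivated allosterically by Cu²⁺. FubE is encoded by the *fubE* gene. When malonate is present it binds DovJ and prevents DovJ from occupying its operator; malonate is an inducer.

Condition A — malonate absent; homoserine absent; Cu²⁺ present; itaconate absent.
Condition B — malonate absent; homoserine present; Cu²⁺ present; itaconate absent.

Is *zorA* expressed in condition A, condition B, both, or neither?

both

Condition A:
Malonate is absent, so DovJ is active.
Homoserine is absent, so PurS is active.
With repressor DovJ bound, *fubE* is not transcribed.
So FubE is not produced.
Cu²⁺ is present, so MorW is inactive.
Itaconate is absent, so OxaN is inactive.
With no repressor bound, *zorA* is transcribed.
→ *zorA* is ON in A.
Condition B:
Malonate is absent, so DovJ is active.
Homoserine is present, so PurS is inactive.
With repressor DovJ bound, *fubE* is not transcribed.
So FubE is not produced.
Cu²⁺ is present, so MorW is inactive.
Itaconate is absent, so OxaN is inactive.
With no repressor bound, *zorA* is transcribed.
→ *zorA* is ON in B.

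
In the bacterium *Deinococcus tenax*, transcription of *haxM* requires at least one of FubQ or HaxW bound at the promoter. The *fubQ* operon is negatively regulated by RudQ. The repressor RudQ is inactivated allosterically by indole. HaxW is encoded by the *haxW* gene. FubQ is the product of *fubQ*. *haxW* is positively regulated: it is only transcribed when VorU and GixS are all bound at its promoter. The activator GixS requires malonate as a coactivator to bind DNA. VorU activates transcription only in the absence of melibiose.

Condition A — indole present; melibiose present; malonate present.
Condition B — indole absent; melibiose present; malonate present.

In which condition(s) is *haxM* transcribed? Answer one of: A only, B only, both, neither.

A only

Condition A:
Indole is present, so RudQ is inactive.
With no repressor bound, *fubQ* is transcribed.
So FubQ is produced and active.
Melibiose is present, so VorU is inactive.
Malonate is present, so GixS is active.
Required activator VorU is absent, so *haxW* is not transcribed.
So HaxW is not produced.
Activator FubQ is present, so *haxM* is transcribed.
→ *haxM* is ON in A.
Condition B:
Indole is absent, so RudQ is active.
With repressor RudQ bound, *fubQ* is not transcribed.
So FubQ is not produced.
Melibiose is present, so VorU is inactive.
Malonate is present, so GixS is active.
Required activator VorU is absent, so *haxW* is not transcribed.
So HaxW is not produced.
No activator is available at the *haxM* promoter, so *haxM* is not transcribed.
→ *haxM* is OFF in B.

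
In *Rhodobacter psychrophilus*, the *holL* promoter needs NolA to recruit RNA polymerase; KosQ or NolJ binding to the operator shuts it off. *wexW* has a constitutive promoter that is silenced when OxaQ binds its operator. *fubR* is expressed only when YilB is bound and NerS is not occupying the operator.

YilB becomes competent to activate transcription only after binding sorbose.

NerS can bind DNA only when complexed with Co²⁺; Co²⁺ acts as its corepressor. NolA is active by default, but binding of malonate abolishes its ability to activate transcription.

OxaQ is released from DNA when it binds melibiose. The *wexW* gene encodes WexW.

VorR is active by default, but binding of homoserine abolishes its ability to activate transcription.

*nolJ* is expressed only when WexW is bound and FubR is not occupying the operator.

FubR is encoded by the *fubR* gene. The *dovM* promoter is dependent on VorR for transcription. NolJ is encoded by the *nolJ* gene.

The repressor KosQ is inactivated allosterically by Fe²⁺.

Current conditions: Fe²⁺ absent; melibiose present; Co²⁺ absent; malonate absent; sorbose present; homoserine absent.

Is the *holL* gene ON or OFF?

Malonate is absent, so NolA is active.
Fe²⁺ is absent, so KosQ is active.
Co²⁺ is absent, so NerS is inactive.
Sorbose is present, so YilB is active.
No repressor is bound and YilB is active, so *fubR* is transcribed.
So FubR is produced and active.
Melibiose is present, so OxaQ is inactive.
With no repressor bound, *wexW* is transcribed.
So WexW is produced and active.
With repressor FubR bound, *nolJ* is not transcribed.
So NolJ is not produced.
With repressor KosQ bound, *holL* is not transcribed.

OFF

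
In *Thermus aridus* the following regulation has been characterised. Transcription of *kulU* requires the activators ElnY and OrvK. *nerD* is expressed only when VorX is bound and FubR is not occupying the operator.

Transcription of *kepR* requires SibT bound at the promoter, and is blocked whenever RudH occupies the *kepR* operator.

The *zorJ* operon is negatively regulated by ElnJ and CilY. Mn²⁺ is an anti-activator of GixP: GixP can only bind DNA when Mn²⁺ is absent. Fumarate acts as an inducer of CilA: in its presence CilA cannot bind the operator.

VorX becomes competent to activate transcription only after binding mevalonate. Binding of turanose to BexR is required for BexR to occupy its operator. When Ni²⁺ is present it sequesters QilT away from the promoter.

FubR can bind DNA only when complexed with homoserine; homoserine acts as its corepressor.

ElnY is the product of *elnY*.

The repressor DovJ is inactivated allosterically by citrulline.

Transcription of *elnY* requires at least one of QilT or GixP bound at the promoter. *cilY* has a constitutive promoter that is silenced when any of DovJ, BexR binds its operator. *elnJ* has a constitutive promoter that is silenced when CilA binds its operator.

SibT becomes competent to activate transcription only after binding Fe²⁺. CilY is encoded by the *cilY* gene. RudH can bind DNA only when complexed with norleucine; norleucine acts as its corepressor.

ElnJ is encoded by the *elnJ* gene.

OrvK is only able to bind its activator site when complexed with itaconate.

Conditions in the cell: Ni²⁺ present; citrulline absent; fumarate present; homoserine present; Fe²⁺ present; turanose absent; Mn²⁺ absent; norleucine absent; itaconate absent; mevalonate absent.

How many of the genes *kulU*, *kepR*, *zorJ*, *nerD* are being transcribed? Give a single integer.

Ni²⁺ is present, so QilT is inactive.
Mn²⁺ is absent, so GixP is active.
Activator GixP is present, so *elnY* is transcribed.
So ElnY is produced and active.
Itaconate is absent, so OrvK is inactive.
Required activator OrvK is absent, so *kulU* is not transcribed.
→ *kulU* is OFF.
Norleucine is absent, so RudH is inactive.
Fe²⁺ is present, so SibT is active.
No repressor is bound and SibT is active, so *kepR* is transcribed.
→ *kepR* is ON.
Fumarate is present, so CilA is inactive.
With no repressor bound, *elnJ* is transcribed.
So ElnJ is produced and active.
Citrulline is absent, so DovJ is active.
Turanose is absent, so BexR is inactive.
With repressor DovJ bound, *cilY* is not transcribed.
So CilY is not produced.
With repressor ElnJ bound, *zorJ* is not transcribed.
→ *zorJ* is OFF.
Mevalonate is absent, so VorX is inactive.
Homoserine is present, so FubR is active.
With repressor FubR bound, *nerD* is not transcribed.
→ *nerD* is OFF.
1 of the 4 genes is transcribed.

1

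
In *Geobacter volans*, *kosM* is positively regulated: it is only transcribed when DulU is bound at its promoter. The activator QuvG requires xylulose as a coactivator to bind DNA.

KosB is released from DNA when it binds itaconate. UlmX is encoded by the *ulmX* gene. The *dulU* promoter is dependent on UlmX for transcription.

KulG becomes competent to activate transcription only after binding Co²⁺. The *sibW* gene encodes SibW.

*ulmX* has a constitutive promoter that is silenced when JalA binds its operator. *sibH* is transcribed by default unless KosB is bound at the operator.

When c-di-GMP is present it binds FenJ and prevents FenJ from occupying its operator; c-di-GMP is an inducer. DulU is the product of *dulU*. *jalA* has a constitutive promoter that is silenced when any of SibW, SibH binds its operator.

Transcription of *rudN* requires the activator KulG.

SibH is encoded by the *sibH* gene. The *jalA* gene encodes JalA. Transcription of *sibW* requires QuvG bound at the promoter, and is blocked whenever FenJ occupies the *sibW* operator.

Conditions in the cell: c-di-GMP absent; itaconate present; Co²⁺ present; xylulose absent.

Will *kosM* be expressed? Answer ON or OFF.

c-di-GMP is absent, so FenJ is active.
Xylulose is absent, so QuvG is inactive.
With repressor FenJ bound, *sibW* is not transcribed.
So SibW is not produced.
Itaconate is present, so KosB is inactive.
With no repressor bound, *sibH* is transcribed.
So SibH is produced and active.
With repressor SibH bound, *jalA* is not transcribed.
So JalA is not produced.
With no repressor bound, *ulmX* is transcribed.
So UlmX is produced and active.
No repressor is bound and UlmX is active, so *dulU* is transcribed.
So DulU is produced and active.
No repressor is bound and DulU is active, so *kosM* is transcribed.

ON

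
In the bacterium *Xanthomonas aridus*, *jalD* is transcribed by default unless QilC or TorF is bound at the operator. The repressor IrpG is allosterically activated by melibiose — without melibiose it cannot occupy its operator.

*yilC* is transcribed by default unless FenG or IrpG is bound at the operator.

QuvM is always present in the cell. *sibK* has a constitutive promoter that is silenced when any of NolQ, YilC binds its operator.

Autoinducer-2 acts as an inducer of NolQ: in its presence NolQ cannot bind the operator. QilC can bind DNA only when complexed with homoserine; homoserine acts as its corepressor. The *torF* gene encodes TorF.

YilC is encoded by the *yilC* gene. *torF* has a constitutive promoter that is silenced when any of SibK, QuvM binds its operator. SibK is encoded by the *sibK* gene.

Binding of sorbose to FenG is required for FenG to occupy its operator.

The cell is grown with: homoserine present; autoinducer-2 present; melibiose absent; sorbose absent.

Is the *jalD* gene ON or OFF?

OFF

Homoserine is present, so QilC is active.
Autoinducer-2 is present, so NolQ is inactive.
Sorbose is absent, so FenG is inactive.
Melibiose is absent, so IrpG is inactive.
With no repressor bound, *yilC* is transcribed.
So YilC is produced and active.
With repressor YilC bound, *sibK* is not transcribed.
So SibK is not produced.
QuvM is produced constitutively and is active.
With repressor QuvM bound, *torF* is not transcribed.
So TorF is not produced.
With repressor QilC bound, *jalD* is not transcribed.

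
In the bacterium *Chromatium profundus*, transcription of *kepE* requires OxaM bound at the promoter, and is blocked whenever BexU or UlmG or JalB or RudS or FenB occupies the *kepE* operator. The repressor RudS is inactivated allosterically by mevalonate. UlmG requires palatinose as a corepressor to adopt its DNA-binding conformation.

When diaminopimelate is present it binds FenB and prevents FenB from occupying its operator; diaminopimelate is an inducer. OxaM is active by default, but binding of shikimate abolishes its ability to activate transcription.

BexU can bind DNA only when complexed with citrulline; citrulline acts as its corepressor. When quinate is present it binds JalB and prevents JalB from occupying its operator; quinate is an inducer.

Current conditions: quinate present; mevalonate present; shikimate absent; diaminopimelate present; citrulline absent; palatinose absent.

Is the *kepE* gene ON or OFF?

ON

Citrulline is absent, so BexU is inactive.
Palatinose is absent, so UlmG is inactive.
Quinate is present, so JalB is inactive.
Mevalonate is present, so RudS is inactive.
Shikimate is absent, so OxaM is active.
Diaminopimelate is present, so FenB is inactive.
No repressor is bound and OxaM is active, so *kepE* is transcribed.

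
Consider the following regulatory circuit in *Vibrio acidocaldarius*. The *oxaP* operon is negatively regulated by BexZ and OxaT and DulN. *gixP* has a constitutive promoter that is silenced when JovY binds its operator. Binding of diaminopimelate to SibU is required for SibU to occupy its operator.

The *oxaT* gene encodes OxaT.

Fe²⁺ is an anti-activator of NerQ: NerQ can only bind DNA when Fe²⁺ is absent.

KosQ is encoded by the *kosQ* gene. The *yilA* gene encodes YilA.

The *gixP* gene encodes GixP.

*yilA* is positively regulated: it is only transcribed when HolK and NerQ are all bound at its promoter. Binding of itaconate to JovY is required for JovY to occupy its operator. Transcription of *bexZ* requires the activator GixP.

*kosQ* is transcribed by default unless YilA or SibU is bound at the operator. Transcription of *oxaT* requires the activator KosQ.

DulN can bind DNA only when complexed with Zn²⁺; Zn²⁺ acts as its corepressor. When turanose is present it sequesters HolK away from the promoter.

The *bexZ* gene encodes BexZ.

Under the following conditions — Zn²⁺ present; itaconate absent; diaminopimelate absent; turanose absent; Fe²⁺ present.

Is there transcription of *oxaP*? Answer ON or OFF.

OFF

Itaconate is absent, so JovY is inactive.
With no repressor bound, *gixP* is transcribed.
So GixP is produced and active.
No repressor is bound and GixP is active, so *bexZ* is transcribed.
So BexZ is produced and active.
Turanose is absent, so HolK is active.
Fe²⁺ is present, so NerQ is inactive.
Required activator NerQ is absent, so *yilA* is not transcribed.
So YilA is not produced.
Diaminopimelate is absent, so SibU is inactive.
With no repressor bound, *kosQ* is transcribed.
So KosQ is produced and active.
No repressor is bound and KosQ is active, so *oxaT* is transcribed.
So OxaT is produced and active.
Zn²⁺ is present, so DulN is active.
With repressor BexZ bound, *oxaP* is not transcribed.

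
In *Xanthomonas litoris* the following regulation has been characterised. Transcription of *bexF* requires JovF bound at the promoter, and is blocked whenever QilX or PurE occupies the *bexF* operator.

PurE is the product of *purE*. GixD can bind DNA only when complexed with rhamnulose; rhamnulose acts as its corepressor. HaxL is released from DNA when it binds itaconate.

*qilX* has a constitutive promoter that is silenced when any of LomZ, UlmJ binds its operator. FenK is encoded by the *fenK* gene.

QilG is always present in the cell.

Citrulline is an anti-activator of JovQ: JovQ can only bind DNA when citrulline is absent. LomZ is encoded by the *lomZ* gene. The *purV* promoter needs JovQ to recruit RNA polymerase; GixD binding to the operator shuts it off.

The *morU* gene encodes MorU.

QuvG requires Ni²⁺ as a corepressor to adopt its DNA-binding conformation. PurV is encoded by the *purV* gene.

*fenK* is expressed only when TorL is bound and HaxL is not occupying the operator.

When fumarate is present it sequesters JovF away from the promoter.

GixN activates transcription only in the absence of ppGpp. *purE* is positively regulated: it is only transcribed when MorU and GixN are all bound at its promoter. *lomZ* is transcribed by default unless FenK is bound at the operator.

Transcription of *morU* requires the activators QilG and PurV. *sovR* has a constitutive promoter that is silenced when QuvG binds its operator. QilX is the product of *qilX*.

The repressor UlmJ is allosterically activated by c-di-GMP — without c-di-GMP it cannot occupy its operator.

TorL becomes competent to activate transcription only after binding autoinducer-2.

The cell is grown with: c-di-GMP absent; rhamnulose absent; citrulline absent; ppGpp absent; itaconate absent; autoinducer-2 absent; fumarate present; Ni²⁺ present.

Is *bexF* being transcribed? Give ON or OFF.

Autoinducer-2 is absent, so TorL is inactive.
Itaconate is absent, so HaxL is active.
With repressor HaxL bound, *fenK* is not transcribed.
So FenK is not produced.
With no repressor bound, *lomZ* is transcribed.
So LomZ is produced and active.
c-di-GMP is absent, so UlmJ is inactive.
With repressor LomZ bound, *qilX* is not transcribed.
So QilX is not produced.
Fumarate is present, so JovF is inactive.
QilG is produced constitutively and is active.
Citrulline is absent, so JovQ is active.
Rhamnulose is absent, so GixD is inactive.
No repressor is bound and JovQ is active, so *purV* is transcribed.
So PurV is produced and active.
No repressor is bound and QilG and PurV are active, so *morU* is transcribed.
So MorU is produced and active.
ppGpp is absent, so GixN is active.
No repressor is bound and MorU and GixN are active, so *purE* is transcribed.
So PurE is produced and active.
With repressor PurE bound, *bexF* is not transcribed.

OFF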